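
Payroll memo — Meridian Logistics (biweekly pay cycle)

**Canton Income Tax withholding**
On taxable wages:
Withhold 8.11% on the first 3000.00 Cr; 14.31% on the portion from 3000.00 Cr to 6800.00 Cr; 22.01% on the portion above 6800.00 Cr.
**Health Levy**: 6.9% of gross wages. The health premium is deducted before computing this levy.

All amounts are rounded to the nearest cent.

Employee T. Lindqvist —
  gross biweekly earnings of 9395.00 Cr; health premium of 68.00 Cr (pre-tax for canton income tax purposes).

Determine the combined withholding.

1986.83 Cr

Canton Income Tax: taxable = 9395.00 Cr − 68.00 Cr = 9327.00 Cr
  787.08 Cr + 22.01% × (9327.00 Cr − 6800.00 Cr) = 787.08 Cr + 22.01% × 2527.00 Cr = 1343.27 Cr
Health Levy: 6.9% × 9327.00 Cr = 643.56 Cr
Total: 1343.27 Cr + 643.56 Cr = 1986.83 Cr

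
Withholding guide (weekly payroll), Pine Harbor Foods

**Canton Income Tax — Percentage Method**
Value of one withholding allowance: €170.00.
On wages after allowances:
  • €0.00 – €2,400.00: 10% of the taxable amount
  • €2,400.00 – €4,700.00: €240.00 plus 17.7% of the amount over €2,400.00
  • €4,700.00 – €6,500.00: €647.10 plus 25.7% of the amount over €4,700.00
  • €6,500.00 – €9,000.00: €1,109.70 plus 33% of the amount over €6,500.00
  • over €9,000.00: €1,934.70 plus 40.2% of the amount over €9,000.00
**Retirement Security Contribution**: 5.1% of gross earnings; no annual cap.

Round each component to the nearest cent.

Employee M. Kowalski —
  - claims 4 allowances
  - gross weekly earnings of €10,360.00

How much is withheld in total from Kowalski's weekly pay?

€2,736.42

Canton Income Tax: taxable = €10,360.00 − 4×€170.00 = €9,680.00
  €1,934.70 + 40.2% × (€9,680.00 − €9,000.00) = €1,934.70 + 40.2% × €680.00 = €2,208.06
Retirement Security Contribution: 5.1% × €10,360.00 = €528.36
Total: €2,208.06 + €528.36 = €2,736.42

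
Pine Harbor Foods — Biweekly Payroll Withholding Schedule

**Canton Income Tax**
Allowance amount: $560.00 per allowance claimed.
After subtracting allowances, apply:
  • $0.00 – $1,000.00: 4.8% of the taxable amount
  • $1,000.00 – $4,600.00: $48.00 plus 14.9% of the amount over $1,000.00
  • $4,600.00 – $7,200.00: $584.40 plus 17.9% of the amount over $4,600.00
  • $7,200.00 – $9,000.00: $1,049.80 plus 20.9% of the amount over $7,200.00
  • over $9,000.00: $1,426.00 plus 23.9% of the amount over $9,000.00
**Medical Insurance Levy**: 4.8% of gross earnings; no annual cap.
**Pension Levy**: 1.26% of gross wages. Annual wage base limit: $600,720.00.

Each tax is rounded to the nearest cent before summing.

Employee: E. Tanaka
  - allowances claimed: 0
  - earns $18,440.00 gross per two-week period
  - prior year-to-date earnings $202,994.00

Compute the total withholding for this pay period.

Canton Income Tax: taxable = $18,440.00
  $1,426.00 + 23.9% × ($18,440.00 − $9,000.00) = $1,426.00 + 23.9% × $9,440.00 = $3,682.16
Medical Insurance Levy: 4.8% × $18,440.00 = $885.12
Pension Levy: 1.26% × $18,440.00 = $232.34
Total: $3,682.16 + $885.12 + $232.34 = $4,799.62

$4,799.62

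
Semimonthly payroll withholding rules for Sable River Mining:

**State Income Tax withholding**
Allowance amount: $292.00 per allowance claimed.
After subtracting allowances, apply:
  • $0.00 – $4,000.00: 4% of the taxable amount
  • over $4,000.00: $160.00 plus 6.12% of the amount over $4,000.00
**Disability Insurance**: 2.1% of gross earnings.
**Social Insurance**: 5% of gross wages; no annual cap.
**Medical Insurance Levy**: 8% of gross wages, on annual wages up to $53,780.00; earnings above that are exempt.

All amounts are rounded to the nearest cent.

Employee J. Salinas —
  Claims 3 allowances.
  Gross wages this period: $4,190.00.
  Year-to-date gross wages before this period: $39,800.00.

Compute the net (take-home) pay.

$3,424.75

State Income Tax: taxable = $4,190.00 − 3×$292.00 = $3,314.00
  4% × $3,314.00 = $132.56
Disability Insurance: 2.1% × $4,190.00 = $87.99
Social Insurance: 5% × $4,190.00 = $209.50
Medical Insurance Levy: 8% × $4,190.00 = $335.20
Total withheld: $132.56 + $87.99 + $209.50 + $335.20 = $765.25
Net pay: $4,190.00 − $765.25 = $3,424.75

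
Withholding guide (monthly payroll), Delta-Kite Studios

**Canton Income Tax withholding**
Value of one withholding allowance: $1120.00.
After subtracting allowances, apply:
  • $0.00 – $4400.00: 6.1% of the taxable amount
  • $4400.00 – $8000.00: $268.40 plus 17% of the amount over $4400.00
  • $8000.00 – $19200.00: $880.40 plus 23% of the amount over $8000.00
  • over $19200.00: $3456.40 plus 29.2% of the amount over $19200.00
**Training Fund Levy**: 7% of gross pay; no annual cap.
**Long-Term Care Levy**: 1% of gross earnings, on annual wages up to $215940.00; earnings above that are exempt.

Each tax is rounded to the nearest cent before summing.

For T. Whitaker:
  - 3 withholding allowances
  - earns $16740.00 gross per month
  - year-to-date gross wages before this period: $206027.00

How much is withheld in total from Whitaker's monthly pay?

Canton Income Tax: taxable = $16740.00 − 3×$1120.00 = $13380.00
  $880.40 + 23% × ($13380.00 − $8000.00) = $880.40 + 23% × $5380.00 = $2117.80
Training Fund Levy: 7% × $16740.00 = $1171.80
Long-Term Care Levy: cap $215940.00 − YTD $206027.00 = $9913.00 subject; 1% × $9913.00 = $99.13
Total: $2117.80 + $1171.80 + $99.13 = $3388.73

$3388.73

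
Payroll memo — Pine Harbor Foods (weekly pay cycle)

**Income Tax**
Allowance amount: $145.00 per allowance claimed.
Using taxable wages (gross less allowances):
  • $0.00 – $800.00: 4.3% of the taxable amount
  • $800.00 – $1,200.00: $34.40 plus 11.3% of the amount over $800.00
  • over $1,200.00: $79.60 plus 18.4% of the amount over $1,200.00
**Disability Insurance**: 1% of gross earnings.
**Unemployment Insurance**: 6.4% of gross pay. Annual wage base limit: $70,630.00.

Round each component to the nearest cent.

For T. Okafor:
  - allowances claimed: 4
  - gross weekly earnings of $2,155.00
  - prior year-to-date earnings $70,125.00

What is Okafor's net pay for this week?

Income Tax: taxable = $2,155.00 − 4×$145.00 = $1,575.00
  $79.60 + 18.4% × ($1,575.00 − $1,200.00) = $79.60 + 18.4% × $375.00 = $148.60
Disability Insurance: 1% × $2,155.00 = $21.55
Unemployment Insurance: cap $70,630.00 − YTD $70,125.00 = $505.00 subject; 6.4% × $505.00 = $32.32
Total withheld: $148.60 + $21.55 + $32.32 = $202.47
Net pay: $2,155.00 − $202.47 = $1,952.53

$1,952.53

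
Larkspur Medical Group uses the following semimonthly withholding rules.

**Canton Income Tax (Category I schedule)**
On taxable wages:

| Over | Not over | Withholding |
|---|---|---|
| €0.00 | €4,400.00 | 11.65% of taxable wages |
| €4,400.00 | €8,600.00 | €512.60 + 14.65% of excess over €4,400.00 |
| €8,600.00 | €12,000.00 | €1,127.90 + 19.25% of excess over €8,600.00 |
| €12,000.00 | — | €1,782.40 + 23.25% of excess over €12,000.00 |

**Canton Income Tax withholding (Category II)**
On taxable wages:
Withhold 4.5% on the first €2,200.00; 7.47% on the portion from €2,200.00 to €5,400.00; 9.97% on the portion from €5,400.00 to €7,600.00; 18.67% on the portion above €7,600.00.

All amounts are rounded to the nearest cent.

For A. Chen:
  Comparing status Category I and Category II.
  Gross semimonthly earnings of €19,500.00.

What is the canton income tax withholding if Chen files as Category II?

Canton Income Tax (Category II): taxable = €19,500.00
  €557.38 + 18.67% × (€19,500.00 − €7,600.00) = €557.38 + 18.67% × €11,900.00 = €2,779.11

€2,779.11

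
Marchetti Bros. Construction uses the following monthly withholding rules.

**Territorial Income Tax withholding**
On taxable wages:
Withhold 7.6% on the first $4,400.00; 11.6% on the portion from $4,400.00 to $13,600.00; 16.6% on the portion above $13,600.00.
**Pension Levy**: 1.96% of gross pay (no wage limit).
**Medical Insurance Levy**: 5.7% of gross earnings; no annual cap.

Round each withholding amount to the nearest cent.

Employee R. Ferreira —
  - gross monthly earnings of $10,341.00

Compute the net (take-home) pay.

Territorial Income Tax: taxable = $10,341.00
  $334.40 + 11.6% × ($10,341.00 − $4,400.00) = $334.40 + 11.6% × $5,941.00 = $1,023.56
Pension Levy: 1.96% × $10,341.00 = $202.68
Medical Insurance Levy: 5.7% × $10,341.00 = $589.44
Total withheld: $1,023.56 + $202.68 + $589.44 = $1,815.68
Net pay: $10,341.00 − $1,815.68 = $8,525.32

$8,525.32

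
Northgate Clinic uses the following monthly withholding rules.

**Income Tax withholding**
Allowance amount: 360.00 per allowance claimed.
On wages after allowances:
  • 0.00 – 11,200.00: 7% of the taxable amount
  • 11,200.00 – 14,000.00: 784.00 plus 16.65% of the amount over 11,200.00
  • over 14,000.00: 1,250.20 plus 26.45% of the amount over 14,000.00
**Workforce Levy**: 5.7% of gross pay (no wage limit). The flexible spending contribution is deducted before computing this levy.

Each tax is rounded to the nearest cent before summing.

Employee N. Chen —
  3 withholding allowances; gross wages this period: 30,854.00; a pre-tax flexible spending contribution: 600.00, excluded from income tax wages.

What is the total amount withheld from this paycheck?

6,988.20

Income Tax: taxable = 30,854.00 − 600.00 − 3×360.00 = 29,174.00
  1,250.20 + 26.45% × (29,174.00 − 14,000.00) = 1,250.20 + 26.45% × 15,174.00 = 5,263.72
Workforce Levy: 5.7% × 30,254.00 = 1,724.48
Total: 5,263.72 + 1,724.48 = 6,988.20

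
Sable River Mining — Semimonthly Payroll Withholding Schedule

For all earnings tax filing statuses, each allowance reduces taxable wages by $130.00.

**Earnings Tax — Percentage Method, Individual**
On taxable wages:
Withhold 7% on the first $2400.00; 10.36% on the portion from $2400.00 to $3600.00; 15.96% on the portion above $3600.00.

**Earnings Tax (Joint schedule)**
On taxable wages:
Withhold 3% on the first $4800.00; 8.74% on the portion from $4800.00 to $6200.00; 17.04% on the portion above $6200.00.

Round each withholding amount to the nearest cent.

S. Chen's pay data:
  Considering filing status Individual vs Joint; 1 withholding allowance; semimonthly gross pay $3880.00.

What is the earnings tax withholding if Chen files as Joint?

Earnings Tax (Joint): taxable = $3880.00 − 1×$130.00 = $3750.00
  3% × $3750.00 = $112.50

$112.50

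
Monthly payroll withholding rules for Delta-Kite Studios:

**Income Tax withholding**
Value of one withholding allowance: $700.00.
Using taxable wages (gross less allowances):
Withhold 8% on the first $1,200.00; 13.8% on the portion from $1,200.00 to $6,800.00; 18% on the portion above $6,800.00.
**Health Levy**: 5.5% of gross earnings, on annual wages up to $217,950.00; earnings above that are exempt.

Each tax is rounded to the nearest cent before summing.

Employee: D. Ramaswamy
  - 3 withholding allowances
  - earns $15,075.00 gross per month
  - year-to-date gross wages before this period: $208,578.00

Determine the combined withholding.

Income Tax: taxable = $15,075.00 − 3×$700.00 = $12,975.00
  $868.80 + 18% × ($12,975.00 − $6,800.00) = $868.80 + 18% × $6,175.00 = $1,980.30
Health Levy: cap $217,950.00 − YTD $208,578.00 = $9,372.00 subject; 5.5% × $9,372.00 = $515.46
Total: $1,980.30 + $515.46 = $2,495.76

$2,495.76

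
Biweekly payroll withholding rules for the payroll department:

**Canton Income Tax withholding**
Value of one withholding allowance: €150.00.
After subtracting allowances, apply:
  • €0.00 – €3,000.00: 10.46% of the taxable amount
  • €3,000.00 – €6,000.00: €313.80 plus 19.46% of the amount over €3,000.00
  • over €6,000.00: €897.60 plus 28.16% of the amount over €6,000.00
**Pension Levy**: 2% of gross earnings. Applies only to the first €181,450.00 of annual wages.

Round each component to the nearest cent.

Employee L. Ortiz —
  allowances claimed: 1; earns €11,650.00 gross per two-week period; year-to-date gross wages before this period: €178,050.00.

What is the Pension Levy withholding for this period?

€68.00

Pension Levy: cap €181,450.00 − YTD €178,050.00 = €3,400.00 subject; 2% × €3,400.00 = €68.00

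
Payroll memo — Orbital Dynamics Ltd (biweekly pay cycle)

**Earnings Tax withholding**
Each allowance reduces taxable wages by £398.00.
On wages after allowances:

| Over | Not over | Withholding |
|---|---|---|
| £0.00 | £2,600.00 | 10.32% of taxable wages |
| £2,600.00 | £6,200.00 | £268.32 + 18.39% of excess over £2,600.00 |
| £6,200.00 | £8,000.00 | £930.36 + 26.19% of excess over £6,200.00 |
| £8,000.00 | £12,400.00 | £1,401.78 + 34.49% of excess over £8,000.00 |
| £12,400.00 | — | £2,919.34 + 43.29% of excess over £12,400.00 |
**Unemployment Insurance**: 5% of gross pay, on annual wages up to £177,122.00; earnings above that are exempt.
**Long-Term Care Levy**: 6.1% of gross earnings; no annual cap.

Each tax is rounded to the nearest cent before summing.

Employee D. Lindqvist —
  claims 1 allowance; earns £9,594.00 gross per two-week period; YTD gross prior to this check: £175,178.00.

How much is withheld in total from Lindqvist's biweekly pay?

Earnings Tax: taxable = £9,594.00 − 1×£398.00 = £9,196.00
  £1,401.78 + 34.49% × (£9,196.00 − £8,000.00) = £1,401.78 + 34.49% × £1,196.00 = £1,814.28
Unemployment Insurance: cap £177,122.00 − YTD £175,178.00 = £1,944.00 subject; 5% × £1,944.00 = £97.20
Long-Term Care Levy: 6.1% × £9,594.00 = £585.23
Total: £1,814.28 + £97.20 + £585.23 = £2,496.71

£2,496.71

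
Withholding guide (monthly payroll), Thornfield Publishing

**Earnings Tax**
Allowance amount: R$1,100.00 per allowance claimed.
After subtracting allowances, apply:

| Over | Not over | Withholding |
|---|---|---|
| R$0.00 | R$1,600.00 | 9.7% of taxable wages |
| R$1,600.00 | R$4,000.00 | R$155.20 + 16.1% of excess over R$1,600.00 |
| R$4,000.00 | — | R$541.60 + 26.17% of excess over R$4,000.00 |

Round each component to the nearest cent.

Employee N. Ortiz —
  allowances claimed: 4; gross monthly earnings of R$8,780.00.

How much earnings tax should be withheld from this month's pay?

Earnings Tax: taxable = R$8,780.00 − 4×R$1,100.00 = R$4,380.00
  R$541.60 + 26.17% × (R$4,380.00 − R$4,000.00) = R$541.60 + 26.17% × R$380.00 = R$641.05

R$641.05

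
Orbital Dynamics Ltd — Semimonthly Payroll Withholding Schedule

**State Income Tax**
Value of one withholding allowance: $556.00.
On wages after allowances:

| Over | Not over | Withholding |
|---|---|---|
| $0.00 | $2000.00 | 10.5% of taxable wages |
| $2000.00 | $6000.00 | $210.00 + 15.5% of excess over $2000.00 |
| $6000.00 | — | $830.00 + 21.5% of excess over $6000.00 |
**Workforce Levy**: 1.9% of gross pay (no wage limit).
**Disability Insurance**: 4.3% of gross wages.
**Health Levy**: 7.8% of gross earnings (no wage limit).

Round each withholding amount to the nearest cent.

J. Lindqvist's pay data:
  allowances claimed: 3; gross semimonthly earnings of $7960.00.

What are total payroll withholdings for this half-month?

State Income Tax: taxable = $7960.00 − 3×$556.00 = $6292.00
  $830.00 + 21.5% × ($6292.00 − $6000.00) = $830.00 + 21.5% × $292.00 = $892.78
Workforce Levy: 1.9% × $7960.00 = $151.24
Disability Insurance: 4.3% × $7960.00 = $342.28
Health Levy: 7.8% × $7960.00 = $620.88
Total: $892.78 + $151.24 + $342.28 + $620.88 = $2007.18

$2007.18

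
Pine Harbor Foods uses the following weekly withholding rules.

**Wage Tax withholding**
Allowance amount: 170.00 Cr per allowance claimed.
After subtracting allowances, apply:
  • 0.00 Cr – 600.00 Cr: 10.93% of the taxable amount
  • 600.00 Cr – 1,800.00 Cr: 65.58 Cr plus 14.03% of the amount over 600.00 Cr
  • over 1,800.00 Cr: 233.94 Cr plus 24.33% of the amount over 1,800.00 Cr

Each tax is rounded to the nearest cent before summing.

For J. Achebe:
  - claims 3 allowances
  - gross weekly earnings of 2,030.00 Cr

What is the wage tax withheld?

Wage Tax: taxable = 2,030.00 Cr − 3×170.00 Cr = 1,520.00 Cr
  65.58 Cr + 14.03% × (1,520.00 Cr − 600.00 Cr) = 65.58 Cr + 14.03% × 920.00 Cr = 194.66 Cr

194.66 Cr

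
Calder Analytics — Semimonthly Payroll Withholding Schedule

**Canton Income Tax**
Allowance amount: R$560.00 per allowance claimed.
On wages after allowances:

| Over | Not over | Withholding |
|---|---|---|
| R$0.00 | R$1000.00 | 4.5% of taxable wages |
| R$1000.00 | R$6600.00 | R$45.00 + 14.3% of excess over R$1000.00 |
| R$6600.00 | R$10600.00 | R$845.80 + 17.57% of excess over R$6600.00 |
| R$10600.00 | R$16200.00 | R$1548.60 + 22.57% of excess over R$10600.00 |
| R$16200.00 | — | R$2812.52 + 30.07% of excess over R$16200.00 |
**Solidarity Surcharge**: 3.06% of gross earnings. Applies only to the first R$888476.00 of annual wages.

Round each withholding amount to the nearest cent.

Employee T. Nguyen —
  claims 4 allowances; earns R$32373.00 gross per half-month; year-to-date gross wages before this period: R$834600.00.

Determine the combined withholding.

R$7992.78

Canton Income Tax: taxable = R$32373.00 − 4×R$560.00 = R$30133.00
  R$2812.52 + 30.07% × (R$30133.00 − R$16200.00) = R$2812.52 + 30.07% × R$13933.00 = R$7002.17
Solidarity Surcharge: 3.06% × R$32373.00 = R$990.61
Total: R$7002.17 + R$990.61 = R$7992.78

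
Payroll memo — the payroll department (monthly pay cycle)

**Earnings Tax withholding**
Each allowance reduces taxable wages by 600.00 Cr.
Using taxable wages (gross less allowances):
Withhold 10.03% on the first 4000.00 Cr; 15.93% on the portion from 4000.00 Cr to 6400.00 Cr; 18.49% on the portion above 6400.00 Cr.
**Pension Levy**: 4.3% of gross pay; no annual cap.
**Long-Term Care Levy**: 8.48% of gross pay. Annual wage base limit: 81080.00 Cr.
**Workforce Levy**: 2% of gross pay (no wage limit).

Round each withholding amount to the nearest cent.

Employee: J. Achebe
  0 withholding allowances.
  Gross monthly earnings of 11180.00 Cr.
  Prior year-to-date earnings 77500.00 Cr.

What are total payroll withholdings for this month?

2675.26 Cr

Earnings Tax: taxable = 11180.00 Cr
  783.52 Cr + 18.49% × (11180.00 Cr − 6400.00 Cr) = 783.52 Cr + 18.49% × 4780.00 Cr = 1667.34 Cr
Pension Levy: 4.3% × 11180.00 Cr = 480.74 Cr
Long-Term Care Levy: cap 81080.00 Cr − YTD 77500.00 Cr = 3580.00 Cr subject; 8.48% × 3580.00 Cr = 303.58 Cr
Workforce Levy: 2% × 11180.00 Cr = 223.60 Cr
Total: 1667.34 Cr + 480.74 Cr + 303.58 Cr + 223.60 Cr = 2675.26 Cr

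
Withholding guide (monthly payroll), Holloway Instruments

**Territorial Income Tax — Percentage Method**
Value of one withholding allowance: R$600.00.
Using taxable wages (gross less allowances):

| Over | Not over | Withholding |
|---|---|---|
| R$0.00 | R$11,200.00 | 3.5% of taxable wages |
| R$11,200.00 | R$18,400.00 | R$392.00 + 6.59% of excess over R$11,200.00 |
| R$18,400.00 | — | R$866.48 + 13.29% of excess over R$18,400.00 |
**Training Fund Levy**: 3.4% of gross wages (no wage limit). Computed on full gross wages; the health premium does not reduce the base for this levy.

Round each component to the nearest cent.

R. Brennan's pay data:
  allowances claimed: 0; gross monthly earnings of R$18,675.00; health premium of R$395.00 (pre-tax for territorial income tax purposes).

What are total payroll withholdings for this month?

R$1,493.52

Territorial Income Tax: taxable = R$18,675.00 − R$395.00 = R$18,280.00
  R$392.00 + 6.59% × (R$18,280.00 − R$11,200.00) = R$392.00 + 6.59% × R$7,080.00 = R$858.57
Training Fund Levy: 3.4% × R$18,675.00 = R$634.95
Total: R$858.57 + R$634.95 = R$1,493.52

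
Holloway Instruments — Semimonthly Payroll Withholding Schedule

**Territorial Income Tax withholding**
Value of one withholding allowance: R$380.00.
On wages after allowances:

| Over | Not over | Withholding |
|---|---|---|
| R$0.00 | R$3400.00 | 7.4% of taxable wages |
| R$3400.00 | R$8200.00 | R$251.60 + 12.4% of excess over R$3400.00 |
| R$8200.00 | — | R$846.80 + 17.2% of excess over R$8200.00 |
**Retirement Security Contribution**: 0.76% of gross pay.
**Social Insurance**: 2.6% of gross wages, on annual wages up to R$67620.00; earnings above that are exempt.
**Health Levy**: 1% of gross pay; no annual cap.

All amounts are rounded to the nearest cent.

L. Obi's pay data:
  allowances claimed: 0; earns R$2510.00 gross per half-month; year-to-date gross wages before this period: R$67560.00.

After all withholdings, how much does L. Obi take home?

R$2278.52

Territorial Income Tax: taxable = R$2510.00
  7.4% × R$2510.00 = R$185.74
Retirement Security Contribution: 0.76% × R$2510.00 = R$19.08
Social Insurance: cap R$67620.00 − YTD R$67560.00 = R$60.00 subject; 2.6% × R$60.00 = R$1.56
Health Levy: 1% × R$2510.00 = R$25.10
Total withheld: R$185.74 + R$19.08 + R$1.56 + R$25.10 = R$231.48
Net pay: R$2510.00 − R$231.48 = R$2278.52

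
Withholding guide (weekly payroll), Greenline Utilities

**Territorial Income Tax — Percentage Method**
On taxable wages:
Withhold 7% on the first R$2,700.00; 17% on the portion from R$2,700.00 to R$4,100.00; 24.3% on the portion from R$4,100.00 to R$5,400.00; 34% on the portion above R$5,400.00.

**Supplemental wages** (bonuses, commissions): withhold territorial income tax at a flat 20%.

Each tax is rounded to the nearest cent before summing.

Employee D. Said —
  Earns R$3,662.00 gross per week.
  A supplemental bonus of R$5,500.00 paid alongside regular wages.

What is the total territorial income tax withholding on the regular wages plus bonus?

R$1,452.54

Territorial Income Tax: taxable = R$3,662.00
  R$189.00 + 17% × (R$3,662.00 − R$2,700.00) = R$189.00 + 17% × R$962.00 = R$352.54
Supplemental (20% flat on bonus): 20% × R$5,500.00 = R$1,100.00
Total territorial income tax: R$352.54 + R$1,100.00 = R$1,452.54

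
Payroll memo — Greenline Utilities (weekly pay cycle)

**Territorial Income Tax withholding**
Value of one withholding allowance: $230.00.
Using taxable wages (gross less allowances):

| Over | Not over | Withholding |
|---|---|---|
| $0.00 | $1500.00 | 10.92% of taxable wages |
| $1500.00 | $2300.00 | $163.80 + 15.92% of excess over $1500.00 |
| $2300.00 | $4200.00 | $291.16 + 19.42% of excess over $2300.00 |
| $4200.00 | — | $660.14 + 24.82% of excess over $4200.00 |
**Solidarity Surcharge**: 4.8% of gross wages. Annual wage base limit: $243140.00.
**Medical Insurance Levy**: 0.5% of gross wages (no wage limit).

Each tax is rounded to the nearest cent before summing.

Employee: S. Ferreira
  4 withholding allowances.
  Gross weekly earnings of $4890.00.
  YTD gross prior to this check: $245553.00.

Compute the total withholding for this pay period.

$639.92

Territorial Income Tax: taxable = $4890.00 − 4×$230.00 = $3970.00
  $291.16 + 19.42% × ($3970.00 − $2300.00) = $291.16 + 19.42% × $1670.00 = $615.47
Solidarity Surcharge: YTD $245553.00 ≥ cap $243140.00 → $0.00
Medical Insurance Levy: 0.5% × $4890.00 = $24.45
Total: $615.47 + $0.00 + $24.45 = $639.92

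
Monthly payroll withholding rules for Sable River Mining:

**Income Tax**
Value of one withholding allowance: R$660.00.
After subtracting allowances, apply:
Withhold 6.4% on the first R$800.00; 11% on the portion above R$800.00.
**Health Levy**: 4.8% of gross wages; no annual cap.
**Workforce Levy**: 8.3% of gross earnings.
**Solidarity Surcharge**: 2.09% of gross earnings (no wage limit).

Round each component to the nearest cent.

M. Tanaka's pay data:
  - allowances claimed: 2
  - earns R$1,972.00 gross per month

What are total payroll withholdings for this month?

Income Tax: taxable = R$1,972.00 − 2×R$660.00 = R$652.00
  6.4% × R$652.00 = R$41.73
Health Levy: 4.8% × R$1,972.00 = R$94.66
Workforce Levy: 8.3% × R$1,972.00 = R$163.68
Solidarity Surcharge: 2.09% × R$1,972.00 = R$41.21
Total: R$41.73 + R$94.66 + R$163.68 + R$41.21 = R$341.28

R$341.28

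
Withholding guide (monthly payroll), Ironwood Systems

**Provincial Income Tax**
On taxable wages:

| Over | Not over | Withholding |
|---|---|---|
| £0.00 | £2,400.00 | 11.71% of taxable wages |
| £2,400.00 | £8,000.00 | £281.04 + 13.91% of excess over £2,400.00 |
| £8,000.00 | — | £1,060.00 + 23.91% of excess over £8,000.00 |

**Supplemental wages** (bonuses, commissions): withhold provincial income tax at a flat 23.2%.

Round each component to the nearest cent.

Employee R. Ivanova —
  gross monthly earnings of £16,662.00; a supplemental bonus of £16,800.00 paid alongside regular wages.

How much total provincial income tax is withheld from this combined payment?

Provincial Income Tax: taxable = £16,662.00
  £1,060.00 + 23.91% × (£16,662.00 − £8,000.00) = £1,060.00 + 23.91% × £8,662.00 = £3,131.08
Supplemental (23.2% flat on bonus): 23.2% × £16,800.00 = £3,897.60
Total provincial income tax: £3,131.08 + £3,897.60 = £7,028.68

£7,028.68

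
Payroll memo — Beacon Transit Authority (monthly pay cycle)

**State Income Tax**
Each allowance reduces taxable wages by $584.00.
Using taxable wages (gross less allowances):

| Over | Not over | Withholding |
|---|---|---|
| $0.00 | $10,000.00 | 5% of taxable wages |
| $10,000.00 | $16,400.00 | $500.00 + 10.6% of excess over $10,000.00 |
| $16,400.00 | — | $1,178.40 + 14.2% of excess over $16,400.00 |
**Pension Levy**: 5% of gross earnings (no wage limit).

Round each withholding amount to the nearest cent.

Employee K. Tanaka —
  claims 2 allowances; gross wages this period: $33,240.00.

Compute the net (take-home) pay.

State Income Tax: taxable = $33,240.00 − 2×$584.00 = $32,072.00
  $1,178.40 + 14.2% × ($32,072.00 − $16,400.00) = $1,178.40 + 14.2% × $15,672.00 = $3,403.82
Pension Levy: 5% × $33,240.00 = $1,662.00
Total withheld: $3,403.82 + $1,662.00 = $5,065.82
Net pay: $33,240.00 − $5,065.82 = $28,174.18

$28,174.18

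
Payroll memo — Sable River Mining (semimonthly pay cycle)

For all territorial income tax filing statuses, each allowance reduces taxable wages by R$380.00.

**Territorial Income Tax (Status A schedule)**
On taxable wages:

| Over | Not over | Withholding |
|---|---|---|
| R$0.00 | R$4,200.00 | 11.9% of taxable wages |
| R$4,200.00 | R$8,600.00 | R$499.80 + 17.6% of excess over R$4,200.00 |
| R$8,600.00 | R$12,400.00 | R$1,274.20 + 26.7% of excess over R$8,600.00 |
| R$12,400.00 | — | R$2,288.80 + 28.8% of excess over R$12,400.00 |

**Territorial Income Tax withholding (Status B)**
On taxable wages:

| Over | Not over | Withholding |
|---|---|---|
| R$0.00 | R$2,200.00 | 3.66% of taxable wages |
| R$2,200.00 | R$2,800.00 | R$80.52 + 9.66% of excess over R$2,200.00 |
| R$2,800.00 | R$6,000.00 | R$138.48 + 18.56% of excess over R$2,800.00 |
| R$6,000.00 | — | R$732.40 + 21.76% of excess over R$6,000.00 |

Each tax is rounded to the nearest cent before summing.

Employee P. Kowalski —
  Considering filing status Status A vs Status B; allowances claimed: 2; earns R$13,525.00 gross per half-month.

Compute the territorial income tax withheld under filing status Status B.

R$2,204.46

Territorial Income Tax (Status B): taxable = R$13,525.00 − 2×R$380.00 = R$12,765.00
  R$732.40 + 21.76% × (R$12,765.00 − R$6,000.00) = R$732.40 + 21.76% × R$6,765.00 = R$2,204.46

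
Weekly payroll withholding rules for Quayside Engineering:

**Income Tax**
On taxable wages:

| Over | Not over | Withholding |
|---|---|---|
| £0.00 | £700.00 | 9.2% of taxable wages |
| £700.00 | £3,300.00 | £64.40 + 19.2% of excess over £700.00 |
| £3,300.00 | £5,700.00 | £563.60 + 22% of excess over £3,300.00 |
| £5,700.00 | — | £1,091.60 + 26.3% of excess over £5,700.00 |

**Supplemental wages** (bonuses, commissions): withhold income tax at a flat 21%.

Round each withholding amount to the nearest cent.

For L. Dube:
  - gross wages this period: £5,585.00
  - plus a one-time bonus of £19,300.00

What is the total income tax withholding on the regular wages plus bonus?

Income Tax: taxable = £5,585.00
  £563.60 + 22% × (£5,585.00 − £3,300.00) = £563.60 + 22% × £2,285.00 = £1,066.30
Supplemental (21% flat on bonus): 21% × £19,300.00 = £4,053.00
Total income tax: £1,066.30 + £4,053.00 = £5,119.30

£5,119.30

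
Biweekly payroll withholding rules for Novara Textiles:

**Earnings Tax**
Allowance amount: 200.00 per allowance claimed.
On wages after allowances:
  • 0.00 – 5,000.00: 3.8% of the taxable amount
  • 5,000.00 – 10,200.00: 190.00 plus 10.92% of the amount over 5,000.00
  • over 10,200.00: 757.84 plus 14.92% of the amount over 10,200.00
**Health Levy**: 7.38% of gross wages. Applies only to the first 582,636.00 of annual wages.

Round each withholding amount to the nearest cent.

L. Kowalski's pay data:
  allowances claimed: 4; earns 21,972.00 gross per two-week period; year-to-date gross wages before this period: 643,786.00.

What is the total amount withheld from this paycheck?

2,394.86

Earnings Tax: taxable = 21,972.00 − 4×200.00 = 21,172.00
  757.84 + 14.92% × (21,172.00 − 10,200.00) = 757.84 + 14.92% × 10,972.00 = 2,394.86
Health Levy: YTD 643,786.00 ≥ cap 582,636.00 → 0.00
Total: 2,394.86 + 0.00 = 2,394.86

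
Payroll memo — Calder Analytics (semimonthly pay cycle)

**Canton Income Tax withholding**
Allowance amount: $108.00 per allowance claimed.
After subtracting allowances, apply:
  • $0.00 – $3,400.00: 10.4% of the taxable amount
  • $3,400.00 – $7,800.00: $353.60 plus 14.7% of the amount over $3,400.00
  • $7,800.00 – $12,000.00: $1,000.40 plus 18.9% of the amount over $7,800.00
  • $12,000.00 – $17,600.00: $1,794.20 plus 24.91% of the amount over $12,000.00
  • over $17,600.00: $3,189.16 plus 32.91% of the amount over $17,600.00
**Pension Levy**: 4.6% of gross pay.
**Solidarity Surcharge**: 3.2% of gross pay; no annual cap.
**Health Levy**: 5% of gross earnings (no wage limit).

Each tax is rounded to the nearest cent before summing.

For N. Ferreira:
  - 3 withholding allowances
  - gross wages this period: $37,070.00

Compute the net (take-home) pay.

Canton Income Tax: taxable = $37,070.00 − 3×$108.00 = $36,746.00
  $3,189.16 + 32.91% × ($36,746.00 − $17,600.00) = $3,189.16 + 32.91% × $19,146.00 = $9,490.11
Pension Levy: 4.6% × $37,070.00 = $1,705.22
Solidarity Surcharge: 3.2% × $37,070.00 = $1,186.24
Health Levy: 5% × $37,070.00 = $1,853.50
Total withheld: $9,490.11 + $1,705.22 + $1,186.24 + $1,853.50 = $14,235.07
Net pay: $37,070.00 − $14,235.07 = $22,834.93

$22,834.93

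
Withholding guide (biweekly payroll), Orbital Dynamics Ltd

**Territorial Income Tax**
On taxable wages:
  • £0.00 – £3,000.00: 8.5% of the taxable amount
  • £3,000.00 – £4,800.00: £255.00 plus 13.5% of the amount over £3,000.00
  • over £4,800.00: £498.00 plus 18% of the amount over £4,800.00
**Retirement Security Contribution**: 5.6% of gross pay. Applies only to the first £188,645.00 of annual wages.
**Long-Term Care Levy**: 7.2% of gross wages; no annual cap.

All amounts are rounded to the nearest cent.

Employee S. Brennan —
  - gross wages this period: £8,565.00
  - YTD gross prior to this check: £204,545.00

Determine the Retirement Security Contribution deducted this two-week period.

Retirement Security Contribution: YTD £204,545.00 ≥ cap £188,645.00 → £0.00

£0.00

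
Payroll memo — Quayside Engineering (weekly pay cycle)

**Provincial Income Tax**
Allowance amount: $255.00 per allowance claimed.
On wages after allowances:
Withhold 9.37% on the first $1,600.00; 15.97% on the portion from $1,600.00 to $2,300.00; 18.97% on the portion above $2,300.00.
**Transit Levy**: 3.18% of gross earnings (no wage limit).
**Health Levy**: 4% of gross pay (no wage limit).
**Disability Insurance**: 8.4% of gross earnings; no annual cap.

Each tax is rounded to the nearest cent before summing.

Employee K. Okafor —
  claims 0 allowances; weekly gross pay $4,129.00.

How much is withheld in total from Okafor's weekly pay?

$1,251.97

Provincial Income Tax: taxable = $4,129.00
  $261.71 + 18.97% × ($4,129.00 − $2,300.00) = $261.71 + 18.97% × $1,829.00 = $608.67
Transit Levy: 3.18% × $4,129.00 = $131.30
Health Levy: 4% × $4,129.00 = $165.16
Disability Insurance: 8.4% × $4,129.00 = $346.84
Total: $608.67 + $131.30 + $165.16 + $346.84 = $1,251.97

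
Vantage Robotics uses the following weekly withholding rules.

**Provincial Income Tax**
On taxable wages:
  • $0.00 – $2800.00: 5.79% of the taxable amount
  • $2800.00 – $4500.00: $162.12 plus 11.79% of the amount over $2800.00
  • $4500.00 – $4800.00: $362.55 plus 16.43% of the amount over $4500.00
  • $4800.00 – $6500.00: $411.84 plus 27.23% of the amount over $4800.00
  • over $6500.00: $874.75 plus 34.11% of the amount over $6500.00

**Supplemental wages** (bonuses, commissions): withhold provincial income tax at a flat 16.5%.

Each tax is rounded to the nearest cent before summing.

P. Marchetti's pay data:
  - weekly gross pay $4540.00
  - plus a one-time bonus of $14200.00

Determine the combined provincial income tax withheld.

$2712.12

Provincial Income Tax: taxable = $4540.00
  $362.55 + 16.43% × ($4540.00 − $4500.00) = $362.55 + 16.43% × $40.00 = $369.12
Supplemental (16.5% flat on bonus): 16.5% × $14200.00 = $2343.00
Total provincial income tax: $369.12 + $2343.00 = $2712.12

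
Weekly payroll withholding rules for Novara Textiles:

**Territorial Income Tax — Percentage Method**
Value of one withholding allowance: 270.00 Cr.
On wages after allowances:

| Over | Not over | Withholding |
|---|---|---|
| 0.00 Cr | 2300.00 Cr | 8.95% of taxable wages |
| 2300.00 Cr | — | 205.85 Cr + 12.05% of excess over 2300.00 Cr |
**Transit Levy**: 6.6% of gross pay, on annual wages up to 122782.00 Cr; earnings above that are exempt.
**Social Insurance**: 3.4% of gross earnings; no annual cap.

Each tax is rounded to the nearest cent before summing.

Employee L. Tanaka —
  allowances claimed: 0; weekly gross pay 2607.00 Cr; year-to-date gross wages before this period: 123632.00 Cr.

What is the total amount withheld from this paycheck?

Territorial Income Tax: taxable = 2607.00 Cr
  205.85 Cr + 12.05% × (2607.00 Cr − 2300.00 Cr) = 205.85 Cr + 12.05% × 307.00 Cr = 242.84 Cr
Transit Levy: YTD 123632.00 Cr ≥ cap 122782.00 Cr → 0.00 Cr
Social Insurance: 3.4% × 2607.00 Cr = 88.64 Cr
Total: 242.84 Cr + 0.00 Cr + 88.64 Cr = 331.48 Cr

331.48 Cr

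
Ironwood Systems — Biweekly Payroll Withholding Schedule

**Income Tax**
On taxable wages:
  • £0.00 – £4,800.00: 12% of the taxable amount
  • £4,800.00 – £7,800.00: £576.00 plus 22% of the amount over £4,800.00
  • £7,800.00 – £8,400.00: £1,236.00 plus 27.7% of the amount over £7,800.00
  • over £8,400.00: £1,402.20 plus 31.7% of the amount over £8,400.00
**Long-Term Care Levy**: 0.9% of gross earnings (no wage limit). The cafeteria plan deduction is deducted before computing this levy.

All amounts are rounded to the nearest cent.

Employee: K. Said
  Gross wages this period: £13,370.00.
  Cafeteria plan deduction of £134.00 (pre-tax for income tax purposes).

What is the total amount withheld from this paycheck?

Income Tax: taxable = £13,370.00 − £134.00 = £13,236.00
  £1,402.20 + 31.7% × (£13,236.00 − £8,400.00) = £1,402.20 + 31.7% × £4,836.00 = £2,935.21
Long-Term Care Levy: 0.9% × £13,236.00 = £119.12
Total: £2,935.21 + £119.12 = £3,054.33

£3,054.33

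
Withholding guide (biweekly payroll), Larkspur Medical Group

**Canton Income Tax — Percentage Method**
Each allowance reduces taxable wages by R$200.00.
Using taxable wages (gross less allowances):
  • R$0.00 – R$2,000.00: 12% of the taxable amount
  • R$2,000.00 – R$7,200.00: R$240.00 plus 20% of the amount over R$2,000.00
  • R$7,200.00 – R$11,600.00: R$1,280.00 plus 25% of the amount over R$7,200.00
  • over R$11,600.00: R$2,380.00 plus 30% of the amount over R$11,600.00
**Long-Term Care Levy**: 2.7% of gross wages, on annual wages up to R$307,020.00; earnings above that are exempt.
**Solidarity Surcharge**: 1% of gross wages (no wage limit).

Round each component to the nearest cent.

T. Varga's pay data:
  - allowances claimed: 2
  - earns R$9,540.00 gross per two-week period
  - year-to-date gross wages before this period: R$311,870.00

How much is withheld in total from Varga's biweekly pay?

R$1,860.40

Canton Income Tax: taxable = R$9,540.00 − 2×R$200.00 = R$9,140.00
  R$1,280.00 + 25% × (R$9,140.00 − R$7,200.00) = R$1,280.00 + 25% × R$1,940.00 = R$1,765.00
Long-Term Care Levy: YTD R$311,870.00 ≥ cap R$307,020.00 → R$0.00
Solidarity Surcharge: 1% × R$9,540.00 = R$95.40
Total: R$1,765.00 + R$0.00 + R$95.40 = R$1,860.40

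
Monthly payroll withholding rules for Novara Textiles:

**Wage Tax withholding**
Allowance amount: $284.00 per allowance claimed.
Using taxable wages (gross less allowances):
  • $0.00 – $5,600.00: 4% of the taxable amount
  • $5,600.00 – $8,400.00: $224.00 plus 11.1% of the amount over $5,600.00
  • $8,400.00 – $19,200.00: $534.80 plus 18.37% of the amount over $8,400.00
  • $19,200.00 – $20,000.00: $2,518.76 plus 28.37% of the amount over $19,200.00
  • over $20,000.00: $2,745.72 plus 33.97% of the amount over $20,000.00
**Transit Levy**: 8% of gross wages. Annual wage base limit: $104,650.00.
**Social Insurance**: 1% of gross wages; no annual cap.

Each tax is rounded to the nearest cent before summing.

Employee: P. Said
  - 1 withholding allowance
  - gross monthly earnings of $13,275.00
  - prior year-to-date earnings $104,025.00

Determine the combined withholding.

$1,560.92

Wage Tax: taxable = $13,275.00 − 1×$284.00 = $12,991.00
  $534.80 + 18.37% × ($12,991.00 − $8,400.00) = $534.80 + 18.37% × $4,591.00 = $1,378.17
Transit Levy: cap $104,650.00 − YTD $104,025.00 = $625.00 subject; 8% × $625.00 = $50.00
Social Insurance: 1% × $13,275.00 = $132.75
Total: $1,378.17 + $50.00 + $132.75 = $1,560.92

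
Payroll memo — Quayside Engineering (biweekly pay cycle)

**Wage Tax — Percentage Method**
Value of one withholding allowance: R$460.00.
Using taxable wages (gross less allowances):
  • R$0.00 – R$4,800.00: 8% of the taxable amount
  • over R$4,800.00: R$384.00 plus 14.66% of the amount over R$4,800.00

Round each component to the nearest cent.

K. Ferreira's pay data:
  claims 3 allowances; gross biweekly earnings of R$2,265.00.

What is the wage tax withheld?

Wage Tax: taxable = R$2,265.00 − 3×R$460.00 = R$885.00
  8% × R$885.00 = R$70.80

R$70.80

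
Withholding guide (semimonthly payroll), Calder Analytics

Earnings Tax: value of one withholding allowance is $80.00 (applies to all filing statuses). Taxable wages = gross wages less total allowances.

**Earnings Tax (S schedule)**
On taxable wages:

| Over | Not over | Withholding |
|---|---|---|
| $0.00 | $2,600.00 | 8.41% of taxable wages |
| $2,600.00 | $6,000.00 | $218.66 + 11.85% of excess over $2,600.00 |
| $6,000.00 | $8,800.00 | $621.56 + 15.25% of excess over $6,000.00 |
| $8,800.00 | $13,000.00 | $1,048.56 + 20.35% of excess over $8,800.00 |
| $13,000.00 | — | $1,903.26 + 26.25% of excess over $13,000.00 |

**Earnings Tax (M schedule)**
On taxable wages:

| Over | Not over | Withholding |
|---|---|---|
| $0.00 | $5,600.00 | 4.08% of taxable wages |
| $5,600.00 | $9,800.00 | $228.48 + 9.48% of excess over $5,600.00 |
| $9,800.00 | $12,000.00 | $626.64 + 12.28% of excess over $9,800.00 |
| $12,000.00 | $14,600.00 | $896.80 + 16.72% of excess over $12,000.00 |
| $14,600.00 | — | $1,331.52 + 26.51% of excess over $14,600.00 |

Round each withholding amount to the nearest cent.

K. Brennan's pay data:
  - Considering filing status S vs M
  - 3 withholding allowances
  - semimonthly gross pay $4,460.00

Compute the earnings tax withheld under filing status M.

Earnings Tax (M): taxable = $4,460.00 − 3×$80.00 = $4,220.00
  4.08% × $4,220.00 = $172.18

$172.18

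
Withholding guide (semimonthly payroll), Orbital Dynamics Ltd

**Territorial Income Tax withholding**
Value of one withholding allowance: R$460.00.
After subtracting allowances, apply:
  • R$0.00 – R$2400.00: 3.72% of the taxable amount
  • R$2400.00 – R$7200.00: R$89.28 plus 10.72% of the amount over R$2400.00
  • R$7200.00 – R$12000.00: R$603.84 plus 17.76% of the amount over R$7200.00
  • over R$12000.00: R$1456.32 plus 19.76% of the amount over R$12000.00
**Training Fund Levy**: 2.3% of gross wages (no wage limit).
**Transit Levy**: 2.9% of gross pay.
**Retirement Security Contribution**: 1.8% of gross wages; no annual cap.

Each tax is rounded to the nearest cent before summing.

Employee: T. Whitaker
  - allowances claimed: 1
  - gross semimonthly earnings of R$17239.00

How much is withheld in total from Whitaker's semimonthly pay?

Territorial Income Tax: taxable = R$17239.00 − 1×R$460.00 = R$16779.00
  R$1456.32 + 19.76% × (R$16779.00 − R$12000.00) = R$1456.32 + 19.76% × R$4779.00 = R$2400.65
Training Fund Levy: 2.3% × R$17239.00 = R$396.50
Transit Levy: 2.9% × R$17239.00 = R$499.93
Retirement Security Contribution: 1.8% × R$17239.00 = R$310.30
Total: R$2400.65 + R$396.50 + R$499.93 + R$310.30 = R$3607.38

R$3607.38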